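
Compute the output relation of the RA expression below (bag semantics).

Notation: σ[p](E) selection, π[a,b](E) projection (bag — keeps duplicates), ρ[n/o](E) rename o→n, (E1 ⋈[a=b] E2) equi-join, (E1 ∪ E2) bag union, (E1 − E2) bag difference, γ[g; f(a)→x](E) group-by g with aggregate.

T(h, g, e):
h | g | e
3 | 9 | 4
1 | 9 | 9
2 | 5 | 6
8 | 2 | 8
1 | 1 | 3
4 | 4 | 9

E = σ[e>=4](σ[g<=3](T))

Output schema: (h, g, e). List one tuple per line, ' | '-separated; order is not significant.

Row counts bottom-up:
  T → 6
  σ[g<=3](T) → 2
  σ[e>=4](σ[g<=3](T)) → 1

== RESULT ==
h | g | e
8 | 2 | 8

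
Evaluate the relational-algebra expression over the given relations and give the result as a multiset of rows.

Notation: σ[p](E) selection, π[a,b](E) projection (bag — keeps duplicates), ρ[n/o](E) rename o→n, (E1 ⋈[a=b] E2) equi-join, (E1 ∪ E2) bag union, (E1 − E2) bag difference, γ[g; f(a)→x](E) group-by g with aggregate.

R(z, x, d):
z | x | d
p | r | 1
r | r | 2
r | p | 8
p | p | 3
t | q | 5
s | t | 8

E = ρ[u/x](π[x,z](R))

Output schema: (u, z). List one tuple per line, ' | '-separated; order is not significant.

Subexpression sizes:
  R → 6
  π[x,z](R) → 6
  ρ[u/x](π[x,z](R)) → 6

== RESULT ==
u | z
p | p
p | r
q | t
r | p
r | r
t | s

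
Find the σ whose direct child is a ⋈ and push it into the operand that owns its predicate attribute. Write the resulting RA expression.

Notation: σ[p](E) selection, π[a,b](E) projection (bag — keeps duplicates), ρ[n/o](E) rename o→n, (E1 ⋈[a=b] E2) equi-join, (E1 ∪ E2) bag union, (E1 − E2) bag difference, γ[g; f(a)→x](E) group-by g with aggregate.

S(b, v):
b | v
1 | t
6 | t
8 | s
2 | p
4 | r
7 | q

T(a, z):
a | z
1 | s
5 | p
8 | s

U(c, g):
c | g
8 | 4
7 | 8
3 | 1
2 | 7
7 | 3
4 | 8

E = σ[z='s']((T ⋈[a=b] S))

σ filters on z, owned by the left side.
E' = (σ[z='s'](T) ⋈[a=b] S)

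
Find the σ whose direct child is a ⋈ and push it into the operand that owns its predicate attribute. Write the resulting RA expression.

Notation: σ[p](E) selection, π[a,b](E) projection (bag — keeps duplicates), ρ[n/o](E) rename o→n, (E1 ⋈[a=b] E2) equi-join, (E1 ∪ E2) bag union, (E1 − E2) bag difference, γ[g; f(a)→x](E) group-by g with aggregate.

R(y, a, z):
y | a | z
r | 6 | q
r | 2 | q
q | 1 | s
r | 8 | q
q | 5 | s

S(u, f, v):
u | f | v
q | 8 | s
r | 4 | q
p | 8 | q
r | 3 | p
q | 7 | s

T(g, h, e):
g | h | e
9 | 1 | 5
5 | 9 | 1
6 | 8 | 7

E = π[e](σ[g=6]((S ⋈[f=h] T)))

σ filters on g, owned by the right side.
E' = π[e]((S ⋈[f=h] σ[g=6](T)))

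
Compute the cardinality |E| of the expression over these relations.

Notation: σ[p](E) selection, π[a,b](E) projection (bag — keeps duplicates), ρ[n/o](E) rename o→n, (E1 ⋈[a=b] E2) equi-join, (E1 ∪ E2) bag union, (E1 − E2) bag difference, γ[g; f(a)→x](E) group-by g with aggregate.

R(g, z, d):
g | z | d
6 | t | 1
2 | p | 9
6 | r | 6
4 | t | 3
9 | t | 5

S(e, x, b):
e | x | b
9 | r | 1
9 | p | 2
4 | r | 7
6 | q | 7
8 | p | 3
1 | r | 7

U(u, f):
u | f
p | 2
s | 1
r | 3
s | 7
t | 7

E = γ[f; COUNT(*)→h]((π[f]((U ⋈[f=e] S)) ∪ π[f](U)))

Subexpression sizes:
  U → 5
  S → 6
  (U ⋈[f=e] S) → 1
  π[f]((U ⋈[f=e] S)) → 1
  U → 5
  π[f](U) → 5
  (π[f]((U ⋈[f=e] S)) ∪ π[f](U)) → 6
  γ[f; COUNT(*)→h]((π[f]((U ⋈[f=e] S)) ∪ π[f](U))) → 4

|E| = 4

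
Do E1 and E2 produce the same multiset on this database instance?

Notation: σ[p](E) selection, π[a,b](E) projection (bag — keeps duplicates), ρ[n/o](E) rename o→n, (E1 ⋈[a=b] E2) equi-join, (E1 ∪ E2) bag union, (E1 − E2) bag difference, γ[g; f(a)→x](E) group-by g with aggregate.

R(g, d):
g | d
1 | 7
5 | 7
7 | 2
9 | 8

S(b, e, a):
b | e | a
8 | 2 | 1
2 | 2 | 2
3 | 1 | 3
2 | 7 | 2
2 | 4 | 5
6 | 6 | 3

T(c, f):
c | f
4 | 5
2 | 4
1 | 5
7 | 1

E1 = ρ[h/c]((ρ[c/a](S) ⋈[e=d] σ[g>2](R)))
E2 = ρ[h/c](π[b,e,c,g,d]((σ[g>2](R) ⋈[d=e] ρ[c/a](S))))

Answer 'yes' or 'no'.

E1 subexpression sizes:
  S → 6
  ρ[c/a](S) → 6
  R → 4
  σ[g>2](R) → 3
  (ρ[c/a](S) ⋈[e=d] σ[g>2](R)) → 3
  ρ[h/c]((ρ[c/a](S) ⋈[e=d] σ[g>2](R))) → 3
E2 subexpression sizes:
  R → 4
  σ[g>2](R) → 3
  S → 6
  ρ[c/a](S) → 6
  (σ[g>2](R) ⋈[d=e] ρ[c/a](S)) → 3
  π[b,e,c,g,d]((σ[g>2](R) ⋈[d=e] ρ[c/a](S))) → 3
  ρ[h/c](π[b,e,c,g,d]((σ[g>2](R) ⋈[d=e] ρ[c/a](S)))) → 3

E1 and E2 produce the same multiset:
b | e | h | g | d
2 | 2 | 2 | 7 | 2
2 | 7 | 2 | 5 | 7
8 | 2 | 1 | 7 | 2

yes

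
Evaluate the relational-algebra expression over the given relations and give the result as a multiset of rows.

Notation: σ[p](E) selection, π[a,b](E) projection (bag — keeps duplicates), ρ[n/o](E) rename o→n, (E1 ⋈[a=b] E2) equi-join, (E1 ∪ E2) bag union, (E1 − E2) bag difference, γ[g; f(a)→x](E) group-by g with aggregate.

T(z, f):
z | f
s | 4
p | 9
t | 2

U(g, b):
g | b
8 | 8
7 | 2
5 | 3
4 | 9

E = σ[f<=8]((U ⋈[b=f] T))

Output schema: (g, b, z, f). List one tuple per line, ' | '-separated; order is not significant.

Row counts bottom-up:
  U → 4
  T → 3
  (U ⋈[b=f] T) → 2
  σ[f<=8]((U ⋈[b=f] T)) → 1

== RESULT ==
g | b | z | f
7 | 2 | t | 2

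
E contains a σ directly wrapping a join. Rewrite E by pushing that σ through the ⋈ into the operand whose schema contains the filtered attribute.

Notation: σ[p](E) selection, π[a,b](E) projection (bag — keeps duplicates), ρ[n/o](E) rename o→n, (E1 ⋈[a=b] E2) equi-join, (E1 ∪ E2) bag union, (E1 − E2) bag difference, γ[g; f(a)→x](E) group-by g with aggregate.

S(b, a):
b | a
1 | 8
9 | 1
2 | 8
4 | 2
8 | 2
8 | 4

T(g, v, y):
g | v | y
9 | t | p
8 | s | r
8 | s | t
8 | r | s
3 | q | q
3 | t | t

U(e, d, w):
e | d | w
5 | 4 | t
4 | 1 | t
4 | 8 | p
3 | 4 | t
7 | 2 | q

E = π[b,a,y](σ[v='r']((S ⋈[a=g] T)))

σ filters on v, owned by the right side.
E' = π[b,a,y]((S ⋈[a=g] σ[v='r'](T)))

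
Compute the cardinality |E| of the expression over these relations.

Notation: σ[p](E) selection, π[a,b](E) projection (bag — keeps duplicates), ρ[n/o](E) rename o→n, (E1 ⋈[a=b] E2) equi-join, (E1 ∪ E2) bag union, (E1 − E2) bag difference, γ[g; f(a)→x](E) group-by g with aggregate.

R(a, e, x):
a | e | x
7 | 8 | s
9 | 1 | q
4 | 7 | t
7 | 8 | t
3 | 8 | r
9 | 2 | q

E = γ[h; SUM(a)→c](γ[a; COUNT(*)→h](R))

Per-node cardinality:
  R → 6
  γ[a; COUNT(*)→h](R) → 4
  γ[h; SUM(a)→c](γ[a; COUNT(*)→h](R)) → 2

|E| = 2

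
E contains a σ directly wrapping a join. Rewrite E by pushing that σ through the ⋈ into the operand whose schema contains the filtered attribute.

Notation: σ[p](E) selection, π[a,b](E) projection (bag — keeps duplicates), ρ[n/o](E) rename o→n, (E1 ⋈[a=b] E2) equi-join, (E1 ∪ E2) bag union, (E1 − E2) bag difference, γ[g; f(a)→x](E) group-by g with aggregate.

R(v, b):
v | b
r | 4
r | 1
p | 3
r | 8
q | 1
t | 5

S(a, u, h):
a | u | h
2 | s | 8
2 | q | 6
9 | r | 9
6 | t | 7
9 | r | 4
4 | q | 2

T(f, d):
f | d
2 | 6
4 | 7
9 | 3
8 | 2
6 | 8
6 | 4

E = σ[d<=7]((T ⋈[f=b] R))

σ filters on d, owned by the left side.
E' = (σ[d<=7](T) ⋈[f=b] R)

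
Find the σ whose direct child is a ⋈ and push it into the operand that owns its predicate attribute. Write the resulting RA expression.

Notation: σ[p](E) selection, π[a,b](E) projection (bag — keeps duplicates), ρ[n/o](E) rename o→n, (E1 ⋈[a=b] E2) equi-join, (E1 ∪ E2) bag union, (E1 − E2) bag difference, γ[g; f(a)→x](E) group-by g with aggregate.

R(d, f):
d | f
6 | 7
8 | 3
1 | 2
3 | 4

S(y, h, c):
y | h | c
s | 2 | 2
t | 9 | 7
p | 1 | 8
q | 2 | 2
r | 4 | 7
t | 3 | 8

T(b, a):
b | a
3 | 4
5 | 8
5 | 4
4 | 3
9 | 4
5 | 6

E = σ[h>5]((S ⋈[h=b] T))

σ filters on h, owned by the left side.
E' = (σ[h>5](S) ⋈[h=b] T)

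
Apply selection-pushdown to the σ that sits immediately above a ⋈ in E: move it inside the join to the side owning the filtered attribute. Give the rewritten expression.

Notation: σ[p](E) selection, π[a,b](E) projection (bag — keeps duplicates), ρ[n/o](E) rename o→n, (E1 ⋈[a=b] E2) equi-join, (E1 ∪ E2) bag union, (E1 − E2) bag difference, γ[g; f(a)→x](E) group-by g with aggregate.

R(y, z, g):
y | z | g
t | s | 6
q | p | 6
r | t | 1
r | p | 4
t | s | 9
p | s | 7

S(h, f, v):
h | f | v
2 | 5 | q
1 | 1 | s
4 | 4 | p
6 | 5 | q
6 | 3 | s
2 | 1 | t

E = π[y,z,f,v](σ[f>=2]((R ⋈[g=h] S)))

σ filters on f, owned by the right side.
E' = π[y,z,f,v]((R ⋈[g=h] σ[f>=2](S)))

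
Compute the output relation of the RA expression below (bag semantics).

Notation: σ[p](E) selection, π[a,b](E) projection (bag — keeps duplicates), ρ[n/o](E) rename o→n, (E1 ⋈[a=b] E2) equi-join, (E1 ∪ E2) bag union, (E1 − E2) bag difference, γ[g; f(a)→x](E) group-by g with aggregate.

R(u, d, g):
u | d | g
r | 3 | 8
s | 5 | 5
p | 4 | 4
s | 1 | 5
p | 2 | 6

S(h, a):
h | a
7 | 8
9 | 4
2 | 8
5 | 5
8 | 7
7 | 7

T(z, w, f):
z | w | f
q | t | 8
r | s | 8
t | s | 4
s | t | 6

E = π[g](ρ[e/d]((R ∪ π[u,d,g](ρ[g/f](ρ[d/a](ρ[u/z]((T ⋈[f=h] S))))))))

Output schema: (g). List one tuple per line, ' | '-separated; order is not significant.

Stepwise |·|:
  R → 5
  T → 4
  S → 6
  (T ⋈[f=h] S) → 2
  ρ[u/z]((T ⋈[f=h] S)) → 2
  ρ[d/a](ρ[u/z]((T ⋈[f=h] S))) → 2
  ρ[g/f](ρ[d/a](ρ[u/z]((T ⋈[f=h] S)))) → 2
  π[u,d,g](ρ[g/f](ρ[d/a](ρ[u/z]((T ⋈[f=h] S))))) → 2
  (R ∪ π[u,d,g](ρ[g/f](ρ[d/a](ρ[u/z]((T ⋈[f=h] S)))))) → 7
  ρ[e/d]((R ∪ π[u,d,g](ρ[g/f](ρ[d/a](ρ[u/z]((T ⋈[f=h] S))))))) → 7
  π[g](ρ[e/d]((R ∪ π[u,d,g](ρ[g/f](ρ[d/a](ρ[u/z]((T ⋈[f=h] S)))))))) → 7

== RESULT ==
g
4
5
5
6
8
8
8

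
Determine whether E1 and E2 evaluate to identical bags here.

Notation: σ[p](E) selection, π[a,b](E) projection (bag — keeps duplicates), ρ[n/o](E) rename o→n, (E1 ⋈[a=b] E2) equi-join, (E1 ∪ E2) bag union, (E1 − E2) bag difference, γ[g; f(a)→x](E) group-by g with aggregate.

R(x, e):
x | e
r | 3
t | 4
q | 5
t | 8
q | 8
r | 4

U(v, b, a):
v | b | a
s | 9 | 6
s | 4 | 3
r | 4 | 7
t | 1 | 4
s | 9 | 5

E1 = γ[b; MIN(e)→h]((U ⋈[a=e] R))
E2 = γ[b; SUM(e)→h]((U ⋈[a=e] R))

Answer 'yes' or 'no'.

E1 stepwise |·|:
  U → 5
  R → 6
  (U ⋈[a=e] R) → 4
  γ[b; MIN(e)→h]((U ⋈[a=e] R)) → 3
E2 stepwise |·|:
  U → 5
  R → 6
  (U ⋈[a=e] R) → 4
  γ[b; SUM(e)→h]((U ⋈[a=e] R)) → 3

E1 result:
b | h
1 | 4
4 | 3
9 | 5
E2 result:
b | h
1 | 8
4 | 3
9 | 5
Witness: (1, 8) appears 0× in E1 but 1× in E2.

no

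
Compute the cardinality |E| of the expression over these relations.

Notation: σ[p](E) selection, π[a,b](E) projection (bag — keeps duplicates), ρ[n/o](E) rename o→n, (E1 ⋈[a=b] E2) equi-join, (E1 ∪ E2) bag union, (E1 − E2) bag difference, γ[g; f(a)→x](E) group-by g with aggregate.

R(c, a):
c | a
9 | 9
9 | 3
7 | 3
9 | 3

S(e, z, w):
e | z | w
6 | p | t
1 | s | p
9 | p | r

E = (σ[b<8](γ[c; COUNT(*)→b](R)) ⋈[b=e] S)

Row counts bottom-up:
  R → 4
  γ[c; COUNT(*)→b](R) → 2
  σ[b<8](γ[c; COUNT(*)→b](R)) → 2
  S → 3
  (σ[b<8](γ[c; COUNT(*)→b](R)) ⋈[b=e] S) → 1

|E| = 1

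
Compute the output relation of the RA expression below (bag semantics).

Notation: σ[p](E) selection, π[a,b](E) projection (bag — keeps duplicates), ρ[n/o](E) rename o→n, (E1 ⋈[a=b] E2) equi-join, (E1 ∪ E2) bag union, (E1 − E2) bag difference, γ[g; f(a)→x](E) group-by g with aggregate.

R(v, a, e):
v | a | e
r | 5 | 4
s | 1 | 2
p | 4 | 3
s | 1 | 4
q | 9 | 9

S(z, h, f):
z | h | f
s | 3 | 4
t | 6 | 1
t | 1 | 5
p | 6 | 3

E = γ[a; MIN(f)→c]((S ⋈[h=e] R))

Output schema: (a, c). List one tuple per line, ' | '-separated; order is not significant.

Subexpression sizes:
  S → 4
  R → 5
  (S ⋈[h=e] R) → 1
  γ[a; MIN(f)→c]((S ⋈[h=e] R)) → 1

== RESULT ==
a | c
4 | 4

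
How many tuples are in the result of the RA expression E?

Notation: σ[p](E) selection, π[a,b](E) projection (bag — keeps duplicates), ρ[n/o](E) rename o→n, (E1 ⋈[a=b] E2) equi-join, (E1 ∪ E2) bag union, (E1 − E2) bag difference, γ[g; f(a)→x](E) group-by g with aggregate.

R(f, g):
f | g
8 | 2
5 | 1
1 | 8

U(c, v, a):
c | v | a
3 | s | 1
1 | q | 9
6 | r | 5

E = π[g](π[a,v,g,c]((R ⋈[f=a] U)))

Subexpression sizes:
  R → 3
  U → 3
  (R ⋈[f=a] U) → 2
  π[a,v,g,c]((R ⋈[f=a] U)) → 2
  π[g](π[a,v,g,c]((R ⋈[f=a] U))) → 2

|E| = 2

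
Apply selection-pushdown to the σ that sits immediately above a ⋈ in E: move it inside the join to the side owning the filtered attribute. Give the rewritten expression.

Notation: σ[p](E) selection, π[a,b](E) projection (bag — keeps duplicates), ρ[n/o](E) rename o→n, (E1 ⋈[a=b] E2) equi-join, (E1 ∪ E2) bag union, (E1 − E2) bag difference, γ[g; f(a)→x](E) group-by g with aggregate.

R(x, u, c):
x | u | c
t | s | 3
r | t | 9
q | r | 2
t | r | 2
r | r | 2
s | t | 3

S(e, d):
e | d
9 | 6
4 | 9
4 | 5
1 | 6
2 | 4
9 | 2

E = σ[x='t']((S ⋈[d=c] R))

σ filters on x, owned by the right side.
E' = (S ⋈[d=c] σ[x='t'](R))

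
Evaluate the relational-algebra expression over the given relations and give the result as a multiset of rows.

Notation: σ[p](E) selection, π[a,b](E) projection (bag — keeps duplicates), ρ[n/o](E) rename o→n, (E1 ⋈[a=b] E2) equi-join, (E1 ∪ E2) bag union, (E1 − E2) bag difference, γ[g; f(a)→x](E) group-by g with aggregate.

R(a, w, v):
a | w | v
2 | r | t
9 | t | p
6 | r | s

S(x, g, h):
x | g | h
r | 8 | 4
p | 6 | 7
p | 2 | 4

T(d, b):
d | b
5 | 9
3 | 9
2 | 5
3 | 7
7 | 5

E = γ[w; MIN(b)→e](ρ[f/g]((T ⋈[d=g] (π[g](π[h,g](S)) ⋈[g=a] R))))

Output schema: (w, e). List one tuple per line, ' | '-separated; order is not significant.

Subexpression sizes:
  T → 5
  S → 3
  π[h,g](S) → 3
  π[g](π[h,g](S)) → 3
  R → 3
  (π[g](π[h,g](S)) ⋈[g=a] R) → 2
  (T ⋈[d=g] (π[g](π[h,g](S)) ⋈[g=a] R)) → 1
  ρ[f/g]((T ⋈[d=g] (π[g](π[h,g](S)) ⋈[g=a] R))) → 1
  γ[w; MIN(b)→e](ρ[f/g]((T ⋈[d=g] (π[g](π[h,g](S)) ⋈[g=a] R)))) → 1

== RESULT ==
w | e
r | 5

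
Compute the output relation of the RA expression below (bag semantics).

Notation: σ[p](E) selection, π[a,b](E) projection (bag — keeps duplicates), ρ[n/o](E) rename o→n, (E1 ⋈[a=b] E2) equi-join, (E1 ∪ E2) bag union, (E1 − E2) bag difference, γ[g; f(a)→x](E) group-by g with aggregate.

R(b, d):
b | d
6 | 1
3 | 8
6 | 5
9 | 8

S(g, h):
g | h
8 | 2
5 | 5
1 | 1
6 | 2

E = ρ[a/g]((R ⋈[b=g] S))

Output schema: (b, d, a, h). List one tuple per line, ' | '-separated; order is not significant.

Subexpression sizes:
  R → 4
  S → 4
  (R ⋈[b=g] S) → 2
  ρ[a/g]((R ⋈[b=g] S)) → 2

== RESULT ==
b | d | a | h
6 | 1 | 6 | 2
6 | 5 | 6 | 2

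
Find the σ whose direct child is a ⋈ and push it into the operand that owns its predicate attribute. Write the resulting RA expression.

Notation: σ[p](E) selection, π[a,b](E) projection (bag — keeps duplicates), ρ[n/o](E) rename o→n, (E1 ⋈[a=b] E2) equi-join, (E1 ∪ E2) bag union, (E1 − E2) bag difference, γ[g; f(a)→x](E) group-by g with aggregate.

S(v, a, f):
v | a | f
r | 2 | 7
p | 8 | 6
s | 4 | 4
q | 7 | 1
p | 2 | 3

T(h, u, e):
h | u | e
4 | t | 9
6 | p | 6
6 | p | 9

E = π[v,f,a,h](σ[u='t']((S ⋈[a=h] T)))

σ filters on u, owned by the right side.
E' = π[v,f,a,h]((S ⋈[a=h] σ[u='t'](T)))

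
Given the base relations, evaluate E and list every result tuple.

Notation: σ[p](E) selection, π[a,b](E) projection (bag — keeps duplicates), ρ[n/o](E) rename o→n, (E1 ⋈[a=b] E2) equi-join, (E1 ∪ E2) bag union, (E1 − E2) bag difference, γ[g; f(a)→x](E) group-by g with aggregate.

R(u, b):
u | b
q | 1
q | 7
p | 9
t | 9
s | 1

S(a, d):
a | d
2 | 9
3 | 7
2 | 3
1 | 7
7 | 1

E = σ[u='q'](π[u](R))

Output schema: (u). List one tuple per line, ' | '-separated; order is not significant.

Per-node cardinality:
  R → 5
  π[u](R) → 5
  σ[u='q'](π[u](R)) → 2

== RESULT ==
u
q
q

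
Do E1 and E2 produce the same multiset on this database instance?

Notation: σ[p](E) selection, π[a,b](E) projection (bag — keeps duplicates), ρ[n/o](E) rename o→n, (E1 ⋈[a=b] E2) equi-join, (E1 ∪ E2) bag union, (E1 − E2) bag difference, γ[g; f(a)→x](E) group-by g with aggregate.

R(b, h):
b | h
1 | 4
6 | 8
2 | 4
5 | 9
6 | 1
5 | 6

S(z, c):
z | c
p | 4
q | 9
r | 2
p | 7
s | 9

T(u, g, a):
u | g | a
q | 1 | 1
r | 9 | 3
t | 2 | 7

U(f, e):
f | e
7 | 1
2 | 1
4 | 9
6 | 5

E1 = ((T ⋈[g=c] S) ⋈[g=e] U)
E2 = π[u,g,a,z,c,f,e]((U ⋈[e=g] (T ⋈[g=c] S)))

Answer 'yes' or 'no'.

E1 stepwise |·|:
  T → 3
  S → 5
  (T ⋈[g=c] S) → 3
  U → 4
  ((T ⋈[g=c] S) ⋈[g=e] U) → 2
E2 stepwise |·|:
  U → 4
  T → 3
  S → 5
  (T ⋈[g=c] S) → 3
  (U ⋈[e=g] (T ⋈[g=c] S)) → 2
  π[u,g,a,z,c,f,e]((U ⋈[e=g] (T ⋈[g=c] S))) → 2

E1 and E2 produce the same multiset:
u | g | a | z | c | f | e
r | 9 | 3 | q | 9 | 4 | 9
r | 9 | 3 | s | 9 | 4 | 9

yes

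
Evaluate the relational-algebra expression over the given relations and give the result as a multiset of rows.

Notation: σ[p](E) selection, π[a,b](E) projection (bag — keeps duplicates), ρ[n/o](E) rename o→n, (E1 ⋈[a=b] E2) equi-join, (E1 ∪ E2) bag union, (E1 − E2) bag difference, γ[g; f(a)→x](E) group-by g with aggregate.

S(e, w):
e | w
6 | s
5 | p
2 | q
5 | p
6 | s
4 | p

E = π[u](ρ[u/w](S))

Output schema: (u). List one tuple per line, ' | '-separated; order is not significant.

Per-node cardinality:
  S → 6
  ρ[u/w](S) → 6
  π[u](ρ[u/w](S)) → 6

== RESULT ==
u
p
p
p
q
s
s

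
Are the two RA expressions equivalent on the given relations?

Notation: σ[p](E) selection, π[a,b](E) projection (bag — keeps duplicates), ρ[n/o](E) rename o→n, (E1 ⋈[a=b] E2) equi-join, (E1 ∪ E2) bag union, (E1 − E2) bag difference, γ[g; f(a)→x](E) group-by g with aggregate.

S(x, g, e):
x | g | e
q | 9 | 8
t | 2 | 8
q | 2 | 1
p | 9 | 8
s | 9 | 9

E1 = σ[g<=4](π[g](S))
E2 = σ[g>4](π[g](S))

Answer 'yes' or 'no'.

E1 stepwise |·|:
  S → 5
  π[g](S) → 5
  σ[g<=4](π[g](S)) → 2
E2 stepwise |·|:
  S → 5
  π[g](S) → 5
  σ[g>4](π[g](S)) → 3

E1 result:
g
2
2
E2 result:
g
9
9
9
Witness: (2,) appears 2× in E1 but 0× in E2.

no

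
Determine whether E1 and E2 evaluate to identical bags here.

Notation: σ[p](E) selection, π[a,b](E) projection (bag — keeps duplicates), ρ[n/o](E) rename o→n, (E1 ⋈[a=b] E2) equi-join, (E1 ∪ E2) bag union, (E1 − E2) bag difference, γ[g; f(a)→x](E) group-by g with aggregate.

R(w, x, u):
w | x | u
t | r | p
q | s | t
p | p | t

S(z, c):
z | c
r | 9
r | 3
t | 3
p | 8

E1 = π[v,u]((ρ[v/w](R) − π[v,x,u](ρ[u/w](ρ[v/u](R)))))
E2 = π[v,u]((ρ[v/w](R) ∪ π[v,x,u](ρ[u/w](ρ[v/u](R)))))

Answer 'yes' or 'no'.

E1 per-node cardinality:
  R → 3
  ρ[v/w](R) → 3
  R → 3
  ρ[v/u](R) → 3
  ρ[u/w](ρ[v/u](R)) → 3
  π[v,x,u](ρ[u/w](ρ[v/u](R))) → 3
  (ρ[v/w](R) − π[v,x,u](ρ[u/w](ρ[v/u](R)))) → 3
  π[v,u]((ρ[v/w](R) − π[v,x,u](ρ[u/w](ρ[v/u](R))))) → 3
E2 per-node cardinality:
  R → 3
  ρ[v/w](R) → 3
  R → 3
  ρ[v/u](R) → 3
  ρ[u/w](ρ[v/u](R)) → 3
  π[v,x,u](ρ[u/w](ρ[v/u](R))) → 3
  (ρ[v/w](R) ∪ π[v,x,u](ρ[u/w](ρ[v/u](R)))) → 6
  π[v,u]((ρ[v/w](R) ∪ π[v,x,u](ρ[u/w](ρ[v/u](R))))) → 6

E1 result:
v | u
p | t
q | t
t | p
E2 result:
v | u
p | t
p | t
q | t
t | p
t | p
t | q
Witness: ('t', 'q') appears 0× in E1 but 1× in E2.

no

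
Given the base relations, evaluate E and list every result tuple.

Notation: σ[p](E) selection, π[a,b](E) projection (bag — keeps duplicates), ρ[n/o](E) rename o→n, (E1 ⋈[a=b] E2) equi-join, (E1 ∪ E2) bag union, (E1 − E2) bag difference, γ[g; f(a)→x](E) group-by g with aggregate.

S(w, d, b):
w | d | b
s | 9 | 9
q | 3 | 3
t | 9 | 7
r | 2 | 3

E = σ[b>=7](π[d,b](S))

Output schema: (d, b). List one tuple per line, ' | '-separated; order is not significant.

Per-node cardinality:
  S → 4
  π[d,b](S) → 4
  σ[b>=7](π[d,b](S)) → 2

== RESULT ==
d | b
9 | 7
9 | 9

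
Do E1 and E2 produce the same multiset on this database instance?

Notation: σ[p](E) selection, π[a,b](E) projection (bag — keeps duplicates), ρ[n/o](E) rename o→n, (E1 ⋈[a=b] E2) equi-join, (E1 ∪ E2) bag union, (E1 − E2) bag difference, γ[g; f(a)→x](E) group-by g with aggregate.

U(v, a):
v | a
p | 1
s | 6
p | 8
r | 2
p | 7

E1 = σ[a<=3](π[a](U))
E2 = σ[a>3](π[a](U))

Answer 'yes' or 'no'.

E1 subexpression sizes:
  U → 5
  π[a](U) → 5
  σ[a<=3](π[a](U)) → 2
E2 subexpression sizes:
  U → 5
  π[a](U) → 5
  σ[a>3](π[a](U)) → 3

E1 result:
a
1
2
E2 result:
a
6
7
8
Witness: (6,) appears 0× in E1 but 1× in E2.

no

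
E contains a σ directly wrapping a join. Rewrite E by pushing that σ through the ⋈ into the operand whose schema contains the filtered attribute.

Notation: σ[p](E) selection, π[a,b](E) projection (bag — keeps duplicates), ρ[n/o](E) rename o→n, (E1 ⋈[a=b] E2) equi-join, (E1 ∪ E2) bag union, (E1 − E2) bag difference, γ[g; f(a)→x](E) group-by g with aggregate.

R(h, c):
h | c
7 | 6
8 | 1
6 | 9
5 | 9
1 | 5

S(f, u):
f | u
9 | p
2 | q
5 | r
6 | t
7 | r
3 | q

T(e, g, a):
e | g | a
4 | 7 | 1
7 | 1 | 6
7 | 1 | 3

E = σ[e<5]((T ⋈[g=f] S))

σ filters on e, owned by the left side.
E' = (σ[e<5](T) ⋈[g=f] S)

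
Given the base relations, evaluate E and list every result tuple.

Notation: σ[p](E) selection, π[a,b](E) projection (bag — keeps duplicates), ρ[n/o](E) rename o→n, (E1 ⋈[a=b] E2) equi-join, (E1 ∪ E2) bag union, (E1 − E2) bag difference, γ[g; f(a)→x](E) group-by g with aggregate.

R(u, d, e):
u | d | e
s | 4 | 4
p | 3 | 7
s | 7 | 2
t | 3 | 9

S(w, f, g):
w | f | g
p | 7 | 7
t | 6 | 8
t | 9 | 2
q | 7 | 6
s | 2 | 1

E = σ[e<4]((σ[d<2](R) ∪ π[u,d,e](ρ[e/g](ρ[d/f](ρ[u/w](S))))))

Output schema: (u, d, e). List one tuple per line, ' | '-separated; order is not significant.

Subexpression sizes:
  R → 4
  σ[d<2](R) → 0
  S → 5
  ρ[u/w](S) → 5
  ρ[d/f](ρ[u/w](S)) → 5
  ρ[e/g](ρ[d/f](ρ[u/w](S))) → 5
  π[u,d,e](ρ[e/g](ρ[d/f](ρ[u/w](S)))) → 5
  (σ[d<2](R) ∪ π[u,d,e](ρ[e/g](ρ[d/f](ρ[u/w](S))))) → 5
  σ[e<4]((σ[d<2](R) ∪ π[u,d,e](ρ[e/g](ρ[d/f](ρ[u/w](S)))))) → 2

== RESULT ==
u | d | e
s | 2 | 1
t | 9 | 2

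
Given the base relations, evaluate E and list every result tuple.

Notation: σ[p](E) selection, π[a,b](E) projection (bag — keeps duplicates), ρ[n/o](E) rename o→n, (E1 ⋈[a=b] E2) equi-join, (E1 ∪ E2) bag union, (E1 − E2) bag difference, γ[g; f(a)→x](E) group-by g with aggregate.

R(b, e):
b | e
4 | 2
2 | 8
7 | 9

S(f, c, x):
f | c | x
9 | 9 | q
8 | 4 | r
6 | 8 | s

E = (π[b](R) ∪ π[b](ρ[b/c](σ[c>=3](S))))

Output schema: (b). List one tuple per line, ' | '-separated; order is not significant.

Subexpression sizes:
  R → 3
  π[b](R) → 3
  S → 3
  σ[c>=3](S) → 3
  ρ[b/c](σ[c>=3](S)) → 3
  π[b](ρ[b/c](σ[c>=3](S))) → 3
  (π[b](R) ∪ π[b](ρ[b/c](σ[c>=3](S)))) → 6

== RESULT ==
b
2
4
4
7
8
9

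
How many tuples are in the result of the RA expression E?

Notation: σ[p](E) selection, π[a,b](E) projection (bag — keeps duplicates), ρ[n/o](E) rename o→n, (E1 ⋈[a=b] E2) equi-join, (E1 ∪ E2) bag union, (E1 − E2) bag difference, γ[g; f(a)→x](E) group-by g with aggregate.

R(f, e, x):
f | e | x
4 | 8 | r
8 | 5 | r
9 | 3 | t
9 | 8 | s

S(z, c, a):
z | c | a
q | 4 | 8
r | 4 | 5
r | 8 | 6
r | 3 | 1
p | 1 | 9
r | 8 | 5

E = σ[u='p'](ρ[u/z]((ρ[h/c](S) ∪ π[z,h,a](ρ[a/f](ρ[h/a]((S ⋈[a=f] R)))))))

Row counts bottom-up:
  S → 6
  ρ[h/c](S) → 6
  S → 6
  R → 4
  (S ⋈[a=f] R) → 3
  ρ[h/a]((S ⋈[a=f] R)) → 3
  ρ[a/f](ρ[h/a]((S ⋈[a=f] R))) → 3
  π[z,h,a](ρ[a/f](ρ[h/a]((S ⋈[a=f] R)))) → 3
  (ρ[h/c](S) ∪ π[z,h,a](ρ[a/f](ρ[h/a]((S ⋈[a=f] R))))) → 9
  ρ[u/z]((ρ[h/c](S) ∪ π[z,h,a](ρ[a/f](ρ[h/a]((S ⋈[a=f] R)))))) → 9
  σ[u='p'](ρ[u/z]((ρ[h/c](S) ∪ π[z,h,a](ρ[a/f](ρ[h/a]((S ⋈[a=f] R))))))) → 3

|E| = 3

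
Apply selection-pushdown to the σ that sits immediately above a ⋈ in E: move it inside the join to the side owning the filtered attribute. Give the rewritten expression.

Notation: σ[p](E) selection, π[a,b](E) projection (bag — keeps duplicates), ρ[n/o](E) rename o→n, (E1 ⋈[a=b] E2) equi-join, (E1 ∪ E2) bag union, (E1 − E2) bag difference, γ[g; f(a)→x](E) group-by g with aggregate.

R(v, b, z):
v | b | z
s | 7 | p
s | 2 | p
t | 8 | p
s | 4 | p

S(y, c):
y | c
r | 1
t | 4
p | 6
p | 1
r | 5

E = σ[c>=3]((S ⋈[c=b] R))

σ filters on c, owned by the left side.
E' = (σ[c>=3](S) ⋈[c=b] R)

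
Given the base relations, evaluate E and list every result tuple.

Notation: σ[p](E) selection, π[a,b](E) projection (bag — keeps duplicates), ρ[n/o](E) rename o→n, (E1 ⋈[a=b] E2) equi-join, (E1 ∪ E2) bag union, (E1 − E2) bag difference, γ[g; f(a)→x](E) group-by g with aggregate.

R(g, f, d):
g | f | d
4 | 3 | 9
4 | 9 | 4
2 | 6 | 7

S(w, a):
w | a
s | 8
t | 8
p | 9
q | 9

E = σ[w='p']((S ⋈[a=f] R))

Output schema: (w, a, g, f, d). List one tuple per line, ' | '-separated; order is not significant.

Per-node cardinality:
  S → 4
  R → 3
  (S ⋈[a=f] R) → 2
  σ[w='p']((S ⋈[a=f] R)) → 1

== RESULT ==
w | a | g | f | d
p | 9 | 4 | 9 | 4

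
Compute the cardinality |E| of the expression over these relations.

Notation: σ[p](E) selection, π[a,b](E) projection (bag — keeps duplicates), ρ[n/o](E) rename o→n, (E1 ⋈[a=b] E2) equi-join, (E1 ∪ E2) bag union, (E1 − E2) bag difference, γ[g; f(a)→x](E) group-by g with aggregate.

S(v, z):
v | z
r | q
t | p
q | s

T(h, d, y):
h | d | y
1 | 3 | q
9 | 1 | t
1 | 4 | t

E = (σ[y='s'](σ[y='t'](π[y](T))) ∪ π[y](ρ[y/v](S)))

Row counts bottom-up:
  T → 3
  π[y](T) → 3
  σ[y='t'](π[y](T)) → 2
  σ[y='s'](σ[y='t'](π[y](T))) → 0
  S → 3
  ρ[y/v](S) → 3
  π[y](ρ[y/v](S)) → 3
  (σ[y='s'](σ[y='t'](π[y](T))) ∪ π[y](ρ[y/v](S))) → 3

|E| = 3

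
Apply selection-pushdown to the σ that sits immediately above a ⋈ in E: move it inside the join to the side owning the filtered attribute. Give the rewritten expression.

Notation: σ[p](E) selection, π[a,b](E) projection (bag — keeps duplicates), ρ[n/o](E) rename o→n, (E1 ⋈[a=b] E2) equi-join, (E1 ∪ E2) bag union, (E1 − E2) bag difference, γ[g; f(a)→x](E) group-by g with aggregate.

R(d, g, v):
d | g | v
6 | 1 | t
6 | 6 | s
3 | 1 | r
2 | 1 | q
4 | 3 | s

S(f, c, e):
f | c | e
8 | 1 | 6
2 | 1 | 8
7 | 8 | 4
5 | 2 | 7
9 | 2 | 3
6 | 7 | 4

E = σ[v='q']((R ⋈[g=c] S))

σ filters on v, owned by the left side.
E' = (σ[v='q'](R) ⋈[g=c] S)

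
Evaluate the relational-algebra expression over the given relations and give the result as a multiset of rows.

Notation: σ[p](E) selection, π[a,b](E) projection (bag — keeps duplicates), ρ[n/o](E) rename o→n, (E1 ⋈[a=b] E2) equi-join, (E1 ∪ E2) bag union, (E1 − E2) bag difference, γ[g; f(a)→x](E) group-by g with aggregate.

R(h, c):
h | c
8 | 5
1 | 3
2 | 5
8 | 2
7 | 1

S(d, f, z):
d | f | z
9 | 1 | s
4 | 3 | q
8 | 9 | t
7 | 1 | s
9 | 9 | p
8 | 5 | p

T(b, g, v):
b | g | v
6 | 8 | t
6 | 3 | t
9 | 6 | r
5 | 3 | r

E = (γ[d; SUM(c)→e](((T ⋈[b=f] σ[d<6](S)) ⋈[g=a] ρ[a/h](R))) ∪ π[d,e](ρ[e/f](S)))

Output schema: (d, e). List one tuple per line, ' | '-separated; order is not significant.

Row counts bottom-up:
  T → 4
  S → 6
  σ[d<6](S) → 1
  (T ⋈[b=f] σ[d<6](S)) → 0
  R → 5
  ρ[a/h](R) → 5
  ((T ⋈[b=f] σ[d<6](S)) ⋈[g=a] ρ[a/h](R)) → 0
  γ[d; SUM(c)→e](((T ⋈[b=f] σ[d<6](S)) ⋈[g=a] ρ[a/h](R))) → 0
  S → 6
  ρ[e/f](S) → 6
  π[d,e](ρ[e/f](S)) → 6
  (γ[d; SUM(c)→e](((T ⋈[b=f] σ[d<6](S)) ⋈[g=a] ρ[a/h](R))) ∪ π[d,e](ρ[e/f](S))) → 6

== RESULT ==
d | e
4 | 3
7 | 1
8 | 5
8 | 9
9 | 1
9 | 9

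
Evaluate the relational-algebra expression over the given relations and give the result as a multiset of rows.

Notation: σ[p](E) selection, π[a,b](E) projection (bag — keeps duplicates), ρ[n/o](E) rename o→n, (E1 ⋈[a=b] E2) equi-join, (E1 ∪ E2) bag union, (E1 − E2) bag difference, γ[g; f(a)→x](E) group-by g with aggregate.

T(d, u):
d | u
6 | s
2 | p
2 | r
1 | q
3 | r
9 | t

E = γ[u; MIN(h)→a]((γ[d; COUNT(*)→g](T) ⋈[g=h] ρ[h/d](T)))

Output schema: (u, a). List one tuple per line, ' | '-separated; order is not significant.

Per-node cardinality:
  T → 6
  γ[d; COUNT(*)→g](T) → 5
  T → 6
  ρ[h/d](T) → 6
  (γ[d; COUNT(*)→g](T) ⋈[g=h] ρ[h/d](T)) → 6
  γ[u; MIN(h)→a]((γ[d; COUNT(*)→g](T) ⋈[g=h] ρ[h/d](T))) → 3

== RESULT ==
u | a
p | 2
q | 1
r | 2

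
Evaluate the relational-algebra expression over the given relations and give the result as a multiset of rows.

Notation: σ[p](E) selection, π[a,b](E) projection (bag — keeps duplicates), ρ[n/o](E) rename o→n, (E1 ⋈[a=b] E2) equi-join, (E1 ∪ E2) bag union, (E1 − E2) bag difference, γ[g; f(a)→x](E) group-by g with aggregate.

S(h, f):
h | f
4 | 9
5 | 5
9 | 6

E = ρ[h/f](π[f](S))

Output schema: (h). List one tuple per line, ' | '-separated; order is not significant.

Row counts bottom-up:
  S → 3
  π[f](S) → 3
  ρ[h/f](π[f](S)) → 3

== RESULT ==
h
5
6
9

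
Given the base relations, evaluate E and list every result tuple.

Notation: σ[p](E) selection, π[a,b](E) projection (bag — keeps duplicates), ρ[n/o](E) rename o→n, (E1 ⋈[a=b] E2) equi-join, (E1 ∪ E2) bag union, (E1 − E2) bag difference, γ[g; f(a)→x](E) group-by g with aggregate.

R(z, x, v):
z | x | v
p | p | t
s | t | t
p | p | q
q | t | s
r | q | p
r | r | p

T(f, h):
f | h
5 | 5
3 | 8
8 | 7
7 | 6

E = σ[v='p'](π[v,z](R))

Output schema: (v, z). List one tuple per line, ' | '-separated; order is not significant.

Per-node cardinality:
  R → 6
  π[v,z](R) → 6
  σ[v='p'](π[v,z](R)) → 2

== RESULT ==
v | z
p | r
p | r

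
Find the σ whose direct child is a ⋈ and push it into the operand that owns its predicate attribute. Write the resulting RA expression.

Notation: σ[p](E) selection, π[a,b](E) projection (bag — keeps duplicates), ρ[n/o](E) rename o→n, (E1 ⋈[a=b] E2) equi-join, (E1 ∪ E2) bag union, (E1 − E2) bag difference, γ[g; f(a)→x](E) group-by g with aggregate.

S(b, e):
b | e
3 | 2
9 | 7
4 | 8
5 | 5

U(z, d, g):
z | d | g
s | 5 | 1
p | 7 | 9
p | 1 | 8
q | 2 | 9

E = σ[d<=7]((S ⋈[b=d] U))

σ filters on d, owned by the right side.
E' = (S ⋈[b=d] σ[d<=7](U))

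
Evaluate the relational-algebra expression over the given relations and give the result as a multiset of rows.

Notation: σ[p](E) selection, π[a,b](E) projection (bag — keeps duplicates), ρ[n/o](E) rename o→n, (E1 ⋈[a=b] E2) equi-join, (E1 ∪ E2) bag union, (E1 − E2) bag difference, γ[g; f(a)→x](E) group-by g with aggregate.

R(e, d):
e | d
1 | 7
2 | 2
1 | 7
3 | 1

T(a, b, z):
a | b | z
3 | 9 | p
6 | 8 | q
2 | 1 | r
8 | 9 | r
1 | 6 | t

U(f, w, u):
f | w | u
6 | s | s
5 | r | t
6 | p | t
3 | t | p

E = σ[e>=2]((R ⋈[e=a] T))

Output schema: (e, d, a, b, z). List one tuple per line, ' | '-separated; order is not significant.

Stepwise |·|:
  R → 4
  T → 5
  (R ⋈[e=a] T) → 4
  σ[e>=2]((R ⋈[e=a] T)) → 2

== RESULT ==
e | d | a | b | z
2 | 2 | 2 | 1 | r
3 | 1 | 3 | 9 | p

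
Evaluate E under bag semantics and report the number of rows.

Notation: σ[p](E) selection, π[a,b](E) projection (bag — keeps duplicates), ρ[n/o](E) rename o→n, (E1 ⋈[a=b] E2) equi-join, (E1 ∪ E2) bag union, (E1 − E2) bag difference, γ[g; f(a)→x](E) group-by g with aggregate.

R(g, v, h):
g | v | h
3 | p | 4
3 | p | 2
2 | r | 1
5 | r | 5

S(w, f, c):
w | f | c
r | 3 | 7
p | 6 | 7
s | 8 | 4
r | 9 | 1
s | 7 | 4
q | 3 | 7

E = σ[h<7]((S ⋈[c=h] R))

Per-node cardinality:
  S → 6
  R → 4
  (S ⋈[c=h] R) → 3
  σ[h<7]((S ⋈[c=h] R)) → 3

|E| = 3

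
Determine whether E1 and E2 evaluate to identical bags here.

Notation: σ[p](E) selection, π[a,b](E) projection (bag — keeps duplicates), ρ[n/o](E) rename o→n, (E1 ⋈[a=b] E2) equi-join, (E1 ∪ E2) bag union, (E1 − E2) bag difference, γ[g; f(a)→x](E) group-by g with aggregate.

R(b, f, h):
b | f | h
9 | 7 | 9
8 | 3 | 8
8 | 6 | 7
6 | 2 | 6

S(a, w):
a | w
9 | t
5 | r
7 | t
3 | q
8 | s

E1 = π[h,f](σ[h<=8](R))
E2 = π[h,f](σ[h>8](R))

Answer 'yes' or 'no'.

E1 stepwise |·|:
  R → 4
  σ[h<=8](R) → 3
  π[h,f](σ[h<=8](R)) → 3
E2 stepwise |·|:
  R → 4
  σ[h>8](R) → 1
  π[h,f](σ[h>8](R)) → 1

E1 result:
h | f
6 | 2
7 | 6
8 | 3
E2 result:
h | f
9 | 7
Witness: (6, 2) appears 1× in E1 but 0× in E2.

no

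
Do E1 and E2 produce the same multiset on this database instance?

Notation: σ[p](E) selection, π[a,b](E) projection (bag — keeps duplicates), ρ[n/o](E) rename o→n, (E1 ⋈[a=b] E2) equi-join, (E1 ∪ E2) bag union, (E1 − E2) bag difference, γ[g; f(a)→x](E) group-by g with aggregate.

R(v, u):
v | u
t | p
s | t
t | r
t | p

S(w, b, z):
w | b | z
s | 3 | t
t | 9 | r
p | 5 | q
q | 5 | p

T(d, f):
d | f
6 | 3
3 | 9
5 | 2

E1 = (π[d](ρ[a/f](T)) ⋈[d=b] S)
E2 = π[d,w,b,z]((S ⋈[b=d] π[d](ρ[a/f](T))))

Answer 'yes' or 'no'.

E1 per-node cardinality:
  T → 3
  ρ[a/f](T) → 3
  π[d](ρ[a/f](T)) → 3
  S → 4
  (π[d](ρ[a/f](T)) ⋈[d=b] S) → 3
E2 per-node cardinality:
  S → 4
  T → 3
  ρ[a/f](T) → 3
  π[d](ρ[a/f](T)) → 3
  (S ⋈[b=d] π[d](ρ[a/f](T))) → 3
  π[d,w,b,z]((S ⋈[b=d] π[d](ρ[a/f](T)))) → 3

E1 and E2 produce the same multiset:
d | w | b | z
3 | s | 3 | t
5 | p | 5 | q
5 | q | 5 | p

yes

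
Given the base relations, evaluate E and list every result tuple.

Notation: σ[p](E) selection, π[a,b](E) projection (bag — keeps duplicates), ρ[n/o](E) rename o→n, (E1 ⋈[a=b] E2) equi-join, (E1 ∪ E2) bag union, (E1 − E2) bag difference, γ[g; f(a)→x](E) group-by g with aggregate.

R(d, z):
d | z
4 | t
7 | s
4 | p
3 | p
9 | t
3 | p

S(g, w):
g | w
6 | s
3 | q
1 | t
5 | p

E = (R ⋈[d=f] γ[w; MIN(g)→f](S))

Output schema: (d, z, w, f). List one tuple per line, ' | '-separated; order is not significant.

Per-node cardinality:
  R → 6
  S → 4
  γ[w; MIN(g)→f](S) → 4
  (R ⋈[d=f] γ[w; MIN(g)→f](S)) → 2

== RESULT ==
d | z | w | f
3 | p | q | 3
3 | p | q | 3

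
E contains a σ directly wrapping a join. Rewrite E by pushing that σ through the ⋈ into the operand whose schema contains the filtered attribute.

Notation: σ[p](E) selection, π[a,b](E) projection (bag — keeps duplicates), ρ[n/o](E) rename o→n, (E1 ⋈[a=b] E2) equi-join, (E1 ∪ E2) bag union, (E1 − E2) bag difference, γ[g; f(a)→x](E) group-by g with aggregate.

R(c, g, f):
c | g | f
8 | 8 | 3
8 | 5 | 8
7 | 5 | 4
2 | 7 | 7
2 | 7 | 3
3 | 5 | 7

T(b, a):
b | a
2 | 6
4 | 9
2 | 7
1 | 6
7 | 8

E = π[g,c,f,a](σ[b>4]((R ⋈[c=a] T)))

σ filters on b, owned by the right side.
E' = π[g,c,f,a]((R ⋈[c=a] σ[b>4](T)))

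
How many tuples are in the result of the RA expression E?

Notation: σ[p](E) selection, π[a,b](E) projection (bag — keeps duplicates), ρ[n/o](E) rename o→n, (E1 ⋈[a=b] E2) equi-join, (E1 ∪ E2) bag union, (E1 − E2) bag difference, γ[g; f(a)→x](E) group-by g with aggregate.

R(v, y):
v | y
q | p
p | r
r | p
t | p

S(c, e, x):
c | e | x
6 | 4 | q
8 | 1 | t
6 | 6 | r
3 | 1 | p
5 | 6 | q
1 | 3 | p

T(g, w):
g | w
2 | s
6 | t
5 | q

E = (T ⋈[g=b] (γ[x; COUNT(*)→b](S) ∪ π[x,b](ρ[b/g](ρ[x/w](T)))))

Subexpression sizes:
  T → 3
  S → 6
  γ[x; COUNT(*)→b](S) → 4
  T → 3
  ρ[x/w](T) → 3
  ρ[b/g](ρ[x/w](T)) → 3
  π[x,b](ρ[b/g](ρ[x/w](T))) → 3
  (γ[x; COUNT(*)→b](S) ∪ π[x,b](ρ[b/g](ρ[x/w](T)))) → 7
  (T ⋈[g=b] (γ[x; COUNT(*)→b](S) ∪ π[x,b](ρ[b/g](ρ[x/w](T))))) → 5

|E| = 5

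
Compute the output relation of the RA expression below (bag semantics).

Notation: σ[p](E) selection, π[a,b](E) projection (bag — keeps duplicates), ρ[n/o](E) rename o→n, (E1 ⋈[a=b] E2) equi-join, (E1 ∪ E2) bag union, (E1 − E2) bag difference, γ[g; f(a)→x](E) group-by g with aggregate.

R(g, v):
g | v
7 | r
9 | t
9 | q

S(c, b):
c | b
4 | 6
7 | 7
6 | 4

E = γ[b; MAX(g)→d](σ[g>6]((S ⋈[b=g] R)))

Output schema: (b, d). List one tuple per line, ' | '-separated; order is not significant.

Stepwise |·|:
  S → 3
  R → 3
  (S ⋈[b=g] R) → 1
  σ[g>6]((S ⋈[b=g] R)) → 1
  γ[b; MAX(g)→d](σ[g>6]((S ⋈[b=g] R))) → 1

== RESULT ==
b | d
7 | 7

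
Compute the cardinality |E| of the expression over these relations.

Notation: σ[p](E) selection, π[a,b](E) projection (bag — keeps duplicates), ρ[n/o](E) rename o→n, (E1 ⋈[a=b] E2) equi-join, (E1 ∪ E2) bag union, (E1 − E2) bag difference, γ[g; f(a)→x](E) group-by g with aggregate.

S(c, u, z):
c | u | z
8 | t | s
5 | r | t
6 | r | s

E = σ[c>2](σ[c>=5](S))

Per-node cardinality:
  S → 3
  σ[c>=5](S) → 3
  σ[c>2](σ[c>=5](S)) → 3

|E| = 3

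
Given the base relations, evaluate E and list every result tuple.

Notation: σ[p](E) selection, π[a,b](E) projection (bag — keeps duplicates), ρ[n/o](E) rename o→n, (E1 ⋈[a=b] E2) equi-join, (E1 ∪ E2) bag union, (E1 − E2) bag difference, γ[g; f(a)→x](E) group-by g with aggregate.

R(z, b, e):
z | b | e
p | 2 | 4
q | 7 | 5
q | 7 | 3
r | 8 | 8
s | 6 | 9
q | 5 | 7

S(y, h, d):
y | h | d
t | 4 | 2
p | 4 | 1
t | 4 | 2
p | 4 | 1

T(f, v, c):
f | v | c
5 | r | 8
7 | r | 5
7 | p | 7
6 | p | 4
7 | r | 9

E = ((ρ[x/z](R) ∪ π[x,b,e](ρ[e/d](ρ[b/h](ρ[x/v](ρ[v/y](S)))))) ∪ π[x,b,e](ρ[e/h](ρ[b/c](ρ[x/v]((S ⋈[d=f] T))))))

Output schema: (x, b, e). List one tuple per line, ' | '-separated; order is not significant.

Subexpression sizes:
  R → 6
  ρ[x/z](R) → 6
  S → 4
  ρ[v/y](S) → 4
  ρ[x/v](ρ[v/y](S)) → 4
  ρ[b/h](ρ[x/v](ρ[v/y](S))) → 4
  ρ[e/d](ρ[b/h](ρ[x/v](ρ[v/y](S)))) → 4
  π[x,b,e](ρ[e/d](ρ[b/h](ρ[x/v](ρ[v/y](S))))) → 4
  (ρ[x/z](R) ∪ π[x,b,e](ρ[e/d](ρ[b/h](ρ[x/v](ρ[v/y](S)))))) → 10
  S → 4
  T → 5
  (S ⋈[d=f] T) → 0
  ρ[x/v]((S ⋈[d=f] T)) → 0
  ρ[b/c](ρ[x/v]((S ⋈[d=f] T))) → 0
  ρ[e/h](ρ[b/c](ρ[x/v]((S ⋈[d=f] T)))) → 0
  π[x,b,e](ρ[e/h](ρ[b/c](ρ[x/v]((S ⋈[d=f] T))))) → 0
  ((ρ[x/z](R) ∪ π[x,b,e](ρ[e/d](ρ[b/h](ρ[x/v](ρ[v/y](S)))))) ∪ π[x,b,e](ρ[e/h](ρ[b/c](ρ[x/v]((S ⋈[d=f] T)))))) → 10

== RESULT ==
x | b | e
p | 2 | 4
p | 4 | 1
p | 4 | 1
q | 5 | 7
q | 7 | 3
q | 7 | 5
r | 8 | 8
s | 6 | 9
t | 4 | 2
t | 4 | 2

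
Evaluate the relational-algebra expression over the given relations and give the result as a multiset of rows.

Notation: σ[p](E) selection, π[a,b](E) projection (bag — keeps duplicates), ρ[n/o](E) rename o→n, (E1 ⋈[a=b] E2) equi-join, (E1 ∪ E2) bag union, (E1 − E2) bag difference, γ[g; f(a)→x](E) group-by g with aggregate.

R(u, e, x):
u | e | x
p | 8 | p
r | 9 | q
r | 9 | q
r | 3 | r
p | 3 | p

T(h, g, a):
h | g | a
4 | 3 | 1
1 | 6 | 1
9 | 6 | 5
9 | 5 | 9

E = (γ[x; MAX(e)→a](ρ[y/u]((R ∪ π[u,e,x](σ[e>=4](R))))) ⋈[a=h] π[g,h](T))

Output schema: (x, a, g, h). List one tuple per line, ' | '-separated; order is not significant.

Subexpression sizes:
  R → 5
  R → 5
  σ[e>=4](R) → 3
  π[u,e,x](σ[e>=4](R)) → 3
  (R ∪ π[u,e,x](σ[e>=4](R))) → 8
  ρ[y/u]((R ∪ π[u,e,x](σ[e>=4](R)))) → 8
  γ[x; MAX(e)→a](ρ[y/u]((R ∪ π[u,e,x](σ[e>=4](R))))) → 3
  T → 4
  π[g,h](T) → 4
  (γ[x; MAX(e)→a](ρ[y/u]((R ∪ π[u,e,x](σ[e>=4](R))))) ⋈[a=h] π[g,h](T)) → 2

== RESULT ==
x | a | g | h
q | 9 | 5 | 9
q | 9 | 6 | 9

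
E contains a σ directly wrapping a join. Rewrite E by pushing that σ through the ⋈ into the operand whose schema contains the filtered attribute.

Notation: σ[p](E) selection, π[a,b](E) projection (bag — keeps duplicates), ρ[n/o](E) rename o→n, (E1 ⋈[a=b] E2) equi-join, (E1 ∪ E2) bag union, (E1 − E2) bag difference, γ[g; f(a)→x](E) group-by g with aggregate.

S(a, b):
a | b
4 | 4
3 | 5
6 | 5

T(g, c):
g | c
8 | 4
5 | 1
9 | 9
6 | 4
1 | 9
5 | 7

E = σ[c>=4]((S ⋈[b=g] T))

σ filters on c, owned by the right side.
E' = (S ⋈[b=g] σ[c>=4](T))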